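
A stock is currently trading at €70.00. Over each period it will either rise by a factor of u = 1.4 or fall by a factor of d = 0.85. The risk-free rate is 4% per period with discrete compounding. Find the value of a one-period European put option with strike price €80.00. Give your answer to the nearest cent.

Risk-neutral probability p = (1 + 0.04 − 0.85)/(1.4 − 0.85) = 0.1900/0.5500 = 0.3455
Terminal stock prices: S_u = 98, S_d = 59.5
Terminal payoffs (K − S): max(-18, 0) = 0, max(20.5, 0) = 20.5
Node 0 (S = 70): V_0 = 1/1.04·[0.3455·0.0000 + 0.6545·20.5000] = 12.9021

€12.90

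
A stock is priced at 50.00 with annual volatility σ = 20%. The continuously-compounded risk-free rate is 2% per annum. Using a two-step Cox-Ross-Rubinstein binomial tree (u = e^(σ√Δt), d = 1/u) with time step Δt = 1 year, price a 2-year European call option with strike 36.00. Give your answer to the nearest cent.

16.01

CRR parameters: u = e^(σ√Δt) = e^(0.2·√1) = 1.2214, d = 1/u = 0.8187
Per-period rate: rΔt = 0.02·1 = 0.02, so R = e^0.02 = 1.0202
Risk-neutral probability p = (e^0.02 − 0.8187)/(1.2214 − 0.8187) = 0.2015/0.4027 = 0.5003
Terminal stock prices: S_uu = 74.59, S_ud = 50, S_dd = 33.52
Terminal payoffs (S − K): max(38.59, 0) = 38.59, max(14, 0) = 14, max(-2.484, 0) = 0
Node u (S = 61.07): V_u = e^(−0.02)·[0.5003·38.5912 + 0.4997·14.0000] = 25.7830
Node d (S = 40.94): V_d = e^(−0.02)·[0.5003·14.0000 + 0.4997·0.0000] = 6.8660
Node 0 (S = 50): V_0 = e^(−0.02)·[0.5003·25.7830 + 0.4997·6.8660] = 16.0074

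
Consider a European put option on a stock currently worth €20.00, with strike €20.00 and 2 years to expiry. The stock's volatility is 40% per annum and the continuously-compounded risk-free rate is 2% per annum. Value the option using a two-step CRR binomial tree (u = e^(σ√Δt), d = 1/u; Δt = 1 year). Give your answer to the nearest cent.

CRR parameters: u = e^(σ√Δt) = e^(0.4·√1) = 1.4918, d = 1/u = 0.6703
Per-period rate: rΔt = 0.02·1 = 0.02, so R = e^0.02 = 1.0202
Risk-neutral probability p = (e^0.02 − 0.6703)/(1.4918 − 0.6703) = 0.3499/0.8215 = 0.4259
Terminal stock prices: S_uu = 44.51, S_ud = 20, S_dd = 8.987
Terminal payoffs (K − S): max(-24.51, 0) = 0, max(0, 0) = 0, max(11.01, 0) = 11.01
Node u (S = 29.84): V_u = e^(−0.02)·[0.4259·0.0000 + 0.5741·0.0000] = 0.0000
Node d (S = 13.41): V_d = e^(−0.02)·[0.4259·0.0000 + 0.5741·11.0134] = 6.1976
Node 0 (S = 20): V_0 = e^(−0.02)·[0.4259·0.0000 + 0.5741·6.1976] = 3.4876

€3.49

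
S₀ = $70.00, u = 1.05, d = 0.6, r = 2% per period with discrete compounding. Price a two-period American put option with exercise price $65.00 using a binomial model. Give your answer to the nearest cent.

$2.75

Risk-neutral probability p = (1 + 0.02 − 0.6)/(1.05 − 0.6) = 0.4200/0.4500 = 0.9333
Terminal stock prices: S_uu = 77.17, S_ud = 44.1, S_dd = 25.2
Terminal payoffs (K − S): max(-12.17, 0) = 0, max(20.9, 0) = 20.9, max(39.8, 0) = 39.8
Node u (S = 73.5): continuation = 1/1.02·[0.9333·0.0000 + 0.0667·20.9000] = 1.3660; exercise value = 0.0000 ≤ continuation, so V_u = 1.3660
Node d (S = 42): continuation = 1/1.02·[0.9333·20.9000 + 0.0667·39.8000] = 21.7255; exercise value = 23.0000 > continuation, so V_d = 23.0000 (exercise)
Node 0 (S = 70): continuation = 1/1.02·[0.9333·1.3660 + 0.0667·23.0000] = 2.7532; exercise value = 0.0000 ≤ continuation, so V_0 = 2.7532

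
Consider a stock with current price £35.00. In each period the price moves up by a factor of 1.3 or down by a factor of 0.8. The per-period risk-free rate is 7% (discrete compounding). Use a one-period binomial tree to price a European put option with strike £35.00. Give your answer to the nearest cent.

Risk-neutral probability p = (1 + 0.07 − 0.8)/(1.3 − 0.8) = 0.2700/0.5000 = 0.5400
Terminal stock prices: S_u = 45.5, S_d = 28
Terminal payoffs (K − S): max(-10.5, 0) = 0, max(7, 0) = 7
Node 0 (S = 35): V_0 = 1/1.07·[0.5400·0.0000 + 0.4600·7.0000] = 3.0093

£3.01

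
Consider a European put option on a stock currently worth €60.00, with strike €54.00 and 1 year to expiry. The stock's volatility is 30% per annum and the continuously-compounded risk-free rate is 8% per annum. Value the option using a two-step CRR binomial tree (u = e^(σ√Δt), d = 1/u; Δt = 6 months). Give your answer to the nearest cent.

€2.85

CRR parameters: u = e^(σ√Δt) = e^(0.3·√0.5) = 1.2363, d = 1/u = 0.8089
Per-period rate: rΔt = 0.08·0.5 = 0.04, so R = e^0.04 = 1.0408
Risk-neutral probability p = (e^0.04 − 0.8089)/(1.2363 − 0.8089) = 0.2320/0.4275 = 0.5426
Terminal stock prices: S_uu = 91.71, S_ud = 60, S_dd = 39.26
Terminal payoffs (K − S): max(-37.71, 0) = 0, max(-6, 0) = 0, max(14.74, 0) = 14.74
Node u (S = 74.18): V_u = e^(−0.04)·[0.5426·0.0000 + 0.4574·0.0000] = 0.0000
Node d (S = 48.53): V_d = e^(−0.04)·[0.5426·0.0000 + 0.4574·14.7449] = 6.4793
Node 0 (S = 60): V_0 = e^(−0.04)·[0.5426·0.0000 + 0.4574·6.4793] = 2.8472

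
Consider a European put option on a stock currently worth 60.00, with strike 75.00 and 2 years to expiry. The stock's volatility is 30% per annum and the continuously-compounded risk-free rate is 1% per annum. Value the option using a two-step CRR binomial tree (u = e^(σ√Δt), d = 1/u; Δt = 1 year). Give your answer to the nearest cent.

20.09

CRR parameters: u = e^(σ√Δt) = e^(0.3·√1) = 1.3499, d = 1/u = 0.7408
Per-period rate: rΔt = 0.01·1 = 0.01, so R = e^0.01 = 1.0101
Risk-neutral probability p = (e^0.01 − 0.7408)/(1.3499 − 0.7408) = 0.2692/0.6090 = 0.4421
Terminal stock prices: S_uu = 109.3, S_ud = 60, S_dd = 32.93
Terminal payoffs (K − S): max(-34.33, 0) = 0, max(15, 0) = 15, max(42.07, 0) = 42.07
Node u (S = 80.99): V_u = e^(−0.01)·[0.4421·0.0000 + 0.5579·15.0000] = 8.2858
Node d (S = 44.45): V_d = e^(−0.01)·[0.4421·15.0000 + 0.5579·42.0713] = 29.8046
Node 0 (S = 60): V_0 = e^(−0.01)·[0.4421·8.2858 + 0.5579·29.8046] = 20.0902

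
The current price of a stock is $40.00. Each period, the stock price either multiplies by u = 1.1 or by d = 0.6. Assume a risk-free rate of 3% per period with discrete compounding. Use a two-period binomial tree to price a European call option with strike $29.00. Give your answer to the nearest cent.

Risk-neutral probability p = (1 + 0.03 − 0.6)/(1.1 − 0.6) = 0.4300/0.5000 = 0.8600
Terminal stock prices: S_uu = 48.4, S_ud = 26.4, S_dd = 14.4
Terminal payoffs (S − K): max(19.4, 0) = 19.4, max(-2.6, 0) = 0, max(-14.6, 0) = 0
Node u (S = 44): V_u = 1/1.03·[0.8600·19.4000 + 0.1400·0.0000] = 16.1981
Node d (S = 24): V_d = 1/1.03·[0.8600·0.0000 + 0.1400·0.0000] = 0.0000
Node 0 (S = 40): V_0 = 1/1.03·[0.8600·16.1981 + 0.1400·0.0000] = 13.5246

$13.52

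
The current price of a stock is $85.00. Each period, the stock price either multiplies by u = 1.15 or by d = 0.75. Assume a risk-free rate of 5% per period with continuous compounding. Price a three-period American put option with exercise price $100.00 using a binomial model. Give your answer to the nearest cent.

$15.00

Risk-neutral probability p = (e^0.05 − 0.75)/(1.15 − 0.75) = 0.3013/0.4000 = 0.7532
Terminal stock prices: S_uuu = 129.3, S_uud = 84.31, S_udd = 54.98, S_ddd = 35.86
Terminal payoffs (K − S): max(-29.27, 0) = 0, max(15.69, 0) = 15.69, max(45.02, 0) = 45.02, max(64.14, 0) = 64.14
Node uu (S = 112.4): continuation = e^(−0.05)·[0.7532·0.0000 + 0.2468·15.6906] = 3.6839; exercise value = 0.0000 ≤ continuation, so V_uu = 3.6839
Node ud (S = 73.31): continuation = e^(−0.05)·[0.7532·15.6906 + 0.2468·45.0156] = 21.8104; exercise value = 26.6875 > continuation, so V_ud = 26.6875 (exercise)
Node dd (S = 47.81): continuation = e^(−0.05)·[0.7532·45.0156 + 0.2468·64.1406] = 47.3104; exercise value = 52.1875 > continuation, so V_dd = 52.1875 (exercise)
Node u (S = 97.75): continuation = e^(−0.05)·[0.7532·3.6839 + 0.2468·26.6875] = 8.9051; exercise value = 2.2500 ≤ continuation, so V_u = 8.9051
Node d (S = 63.75): continuation = e^(−0.05)·[0.7532·26.6875 + 0.2468·52.1875] = 31.3729; exercise value = 36.2500 > continuation, so V_d = 36.2500 (exercise)
Node 0 (S = 85): continuation = e^(−0.05)·[0.7532·8.9051 + 0.2468·36.2500] = 14.8910; exercise value = 15.0000 > continuation, so V_0 = 15.0000 (exercise)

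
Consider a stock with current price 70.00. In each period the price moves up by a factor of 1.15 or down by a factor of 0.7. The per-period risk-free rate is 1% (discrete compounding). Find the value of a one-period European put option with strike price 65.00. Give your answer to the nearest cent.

Risk-neutral probability p = (1 + 0.01 − 0.7)/(1.15 − 0.7) = 0.3100/0.4500 = 0.6889
Terminal stock prices: S_u = 80.5, S_d = 49
Terminal payoffs (K − S): max(-15.5, 0) = 0, max(16, 0) = 16
Node 0 (S = 70): V_0 = 1/1.01·[0.6889·0.0000 + 0.3111·16.0000] = 4.9285

4.93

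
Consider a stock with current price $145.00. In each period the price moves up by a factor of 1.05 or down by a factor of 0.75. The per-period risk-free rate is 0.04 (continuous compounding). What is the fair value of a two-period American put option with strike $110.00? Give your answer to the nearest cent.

$0.04

Risk-neutral probability p = (e^0.04 − 0.75)/(1.05 − 0.75) = 0.2908/0.3000 = 0.9694
Terminal stock prices: S_uu = 159.9, S_ud = 114.2, S_dd = 81.56
Terminal payoffs (K − S): max(-49.86, 0) = 0, max(-4.188, 0) = 0, max(28.44, 0) = 28.44
Node u (S = 152.2): continuation = e^(−0.04)·[0.9694·0.0000 + 0.0306·0.0000] = 0.0000; exercise value = 0.0000 ≤ continuation, so V_u = 0.0000
Node d (S = 108.8): continuation = e^(−0.04)·[0.9694·0.0000 + 0.0306·28.4375] = 0.8369; exercise value = 1.2500 > continuation, so V_d = 1.2500 (exercise)
Node 0 (S = 145): continuation = e^(−0.04)·[0.9694·0.0000 + 0.0306·1.2500] = 0.0368; exercise value = 0.0000 ≤ continuation, so V_0 = 0.0368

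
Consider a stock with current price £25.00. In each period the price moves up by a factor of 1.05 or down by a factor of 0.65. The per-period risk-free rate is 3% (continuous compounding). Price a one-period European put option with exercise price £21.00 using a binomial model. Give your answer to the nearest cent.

Risk-neutral probability p = (e^0.03 − 0.65)/(1.05 − 0.65) = 0.3805/0.4000 = 0.9511
Terminal stock prices: S_u = 26.25, S_d = 16.25
Terminal payoffs (K − S): max(-5.25, 0) = 0, max(4.75, 0) = 4.75
Node 0 (S = 25): V_0 = e^(−0.03)·[0.9511·0.0000 + 0.0489·4.7500] = 0.2252

£0.23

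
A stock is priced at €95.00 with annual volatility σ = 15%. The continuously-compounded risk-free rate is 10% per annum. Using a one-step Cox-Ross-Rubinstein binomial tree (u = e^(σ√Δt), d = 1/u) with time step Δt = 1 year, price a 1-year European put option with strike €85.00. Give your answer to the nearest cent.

€0.55

CRR parameters: u = e^(σ√Δt) = e^(0.15·√1) = 1.1618, d = 1/u = 0.8607
Per-period rate: rΔt = 0.1·1 = 0.1, so R = e^0.1 = 1.1052
Risk-neutral probability p = (e^0.1 − 0.8607)/(1.1618 − 0.8607) = 0.2445/0.3011 = 0.8118
Terminal stock prices: S_u = 110.4, S_d = 81.77
Terminal payoffs (K − S): max(-25.37, 0) = 0, max(3.233, 0) = 3.233
Node 0 (S = 95): V_0 = e^(−0.1)·[0.8118·0.0000 + 0.1882·3.2327] = 0.5504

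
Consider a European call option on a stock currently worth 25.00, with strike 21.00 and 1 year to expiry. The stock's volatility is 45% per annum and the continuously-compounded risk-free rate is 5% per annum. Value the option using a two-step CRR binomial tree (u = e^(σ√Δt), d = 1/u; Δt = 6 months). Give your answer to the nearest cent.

CRR parameters: u = e^(σ√Δt) = e^(0.45·√0.5) = 1.3746, d = 1/u = 0.7275
Per-period rate: rΔt = 0.05·0.5 = 0.025, so R = e^0.025 = 1.0253
Risk-neutral probability p = (e^0.025 − 0.7275)/(1.3746 − 0.7275) = 0.2979/0.6472 = 0.4602
Terminal stock prices: S_uu = 47.24, S_ud = 25, S_dd = 13.23
Terminal payoffs (S − K): max(26.24, 0) = 26.24, max(4, 0) = 4, max(-7.77, 0) = 0
Node u (S = 34.37): V_u = e^(−0.025)·[0.4602·26.2415 + 0.5398·4.0000] = 13.8847
Node d (S = 18.19): V_d = e^(−0.025)·[0.4602·4.0000 + 0.5398·0.0000] = 1.7955
Node 0 (S = 25): V_0 = e^(−0.025)·[0.4602·13.8847 + 0.5398·1.7955] = 7.1776

7.18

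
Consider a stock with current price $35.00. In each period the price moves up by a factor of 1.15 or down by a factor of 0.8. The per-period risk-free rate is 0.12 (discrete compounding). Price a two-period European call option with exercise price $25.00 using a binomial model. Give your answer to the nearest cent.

Risk-neutral probability p = (1 + 0.12 − 0.8)/(1.15 − 0.8) = 0.3200/0.3500 = 0.9143
Terminal stock prices: S_uu = 46.29, S_ud = 32.2, S_dd = 22.4
Terminal payoffs (S − K): max(21.29, 0) = 21.29, max(7.2, 0) = 7.2, max(-2.6, 0) = 0
Node u (S = 40.25): V_u = 1/1.12·[0.9143·21.2875 + 0.0857·7.2000] = 17.9286
Node d (S = 28): V_d = 1/1.12·[0.9143·7.2000 + 0.0857·0.0000] = 5.8776
Node 0 (S = 35): V_0 = 1/1.12·[0.9143·17.9286 + 0.0857·5.8776] = 15.0854

$15.09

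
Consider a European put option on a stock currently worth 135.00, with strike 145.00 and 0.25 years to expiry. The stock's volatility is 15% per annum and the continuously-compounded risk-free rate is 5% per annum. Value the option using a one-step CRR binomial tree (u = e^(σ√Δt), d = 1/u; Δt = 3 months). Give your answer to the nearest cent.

CRR parameters: u = e^(σ√Δt) = e^(0.15·√0.25) = 1.0779, d = 1/u = 0.9277
Per-period rate: rΔt = 0.05·0.25 = 0.0125, so R = e^0.0125 = 1.0126
Risk-neutral probability p = (e^0.0125 − 0.9277)/(1.0779 − 0.9277) = 0.0848/0.1501 = 0.5650
Terminal stock prices: S_u = 145.5, S_d = 125.2
Terminal payoffs (K − S): max(-0.5144, 0) = 0, max(19.75, 0) = 19.75
Node 0 (S = 135): V_0 = e^(−0.0125)·[0.5650·0.0000 + 0.4350·19.7546] = 8.4858

8.49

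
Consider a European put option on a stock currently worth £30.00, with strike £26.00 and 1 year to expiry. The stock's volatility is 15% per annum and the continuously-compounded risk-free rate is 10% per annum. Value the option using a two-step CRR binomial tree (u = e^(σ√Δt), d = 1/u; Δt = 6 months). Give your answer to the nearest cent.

CRR parameters: u = e^(σ√Δt) = e^(0.15·√0.5) = 1.1119, d = 1/u = 0.8994
Per-period rate: rΔt = 0.1·0.5 = 0.05, so R = e^0.05 = 1.0513
Risk-neutral probability p = (e^0.05 − 0.8994)/(1.1119 − 0.8994) = 0.1519/0.2125 = 0.7148
Terminal stock prices: S_uu = 37.09, S_ud = 30, S_dd = 24.27
Terminal payoffs (K − S): max(-11.09, 0) = 0, max(-4, 0) = 0, max(1.734, 0) = 1.734
Node u (S = 33.36): V_u = e^(−0.05)·[0.7148·0.0000 + 0.2852·0.0000] = 0.0000
Node d (S = 26.98): V_d = e^(−0.05)·[0.7148·0.0000 + 0.2852·1.7343] = 0.4706
Node 0 (S = 30): V_0 = e^(−0.05)·[0.7148·0.0000 + 0.2852·0.4706] = 0.1277

£0.13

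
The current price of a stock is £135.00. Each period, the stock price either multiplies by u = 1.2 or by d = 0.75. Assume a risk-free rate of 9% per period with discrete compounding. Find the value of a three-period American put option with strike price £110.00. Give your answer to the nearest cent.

Risk-neutral probability p = (1 + 0.09 − 0.75)/(1.2 − 0.75) = 0.3400/0.4500 = 0.7556
Terminal stock prices: S_uuu = 233.3, S_uud = 145.8, S_udd = 91.12, S_ddd = 56.95
Terminal payoffs (K − S): max(-123.3, 0) = 0, max(-35.8, 0) = 0, max(18.88, 0) = 18.88, max(53.05, 0) = 53.05
Node uu (S = 194.4): continuation = 1/1.09·[0.7556·0.0000 + 0.2444·0.0000] = 0.0000; exercise value = 0.0000 ≤ continuation, so V_uu = 0.0000
Node ud (S = 121.5): continuation = 1/1.09·[0.7556·0.0000 + 0.2444·18.8750] = 4.2329; exercise value = 0.0000 ≤ continuation, so V_ud = 4.2329
Node dd (S = 75.94): continuation = 1/1.09·[0.7556·18.8750 + 0.2444·53.0469] = 24.9799; exercise value = 34.0625 > continuation, so V_dd = 34.0625 (exercise)
Node u (S = 162): continuation = 1/1.09·[0.7556·0.0000 + 0.2444·4.2329] = 0.9493; exercise value = 0.0000 ≤ continuation, so V_u = 0.9493
Node d (S = 101.2): continuation = 1/1.09·[0.7556·4.2329 + 0.2444·34.0625] = 10.5730; exercise value = 8.7500 ≤ continuation, so V_d = 10.5730
Node 0 (S = 135): continuation = 1/1.09·[0.7556·0.9493 + 0.2444·10.5730] = 3.0291; exercise value = 0.0000 ≤ continuation, so V_0 = 3.0291

£3.03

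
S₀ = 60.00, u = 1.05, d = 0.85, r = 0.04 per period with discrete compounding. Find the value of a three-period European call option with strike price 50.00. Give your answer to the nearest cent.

15.58

Risk-neutral probability p = (1 + 0.04 − 0.85)/(1.05 − 0.85) = 0.1900/0.2000 = 0.9500
Terminal stock prices: S_uuu = 69.46, S_uud = 56.23, S_udd = 45.52, S_ddd = 36.85
Terminal payoffs (S − K): max(19.46, 0) = 19.46, max(6.228, 0) = 6.228, max(-4.483, 0) = 0, max(-13.15, 0) = 0
Node uu (S = 66.15): V_uu = 1/1.04·[0.9500·19.4575 + 0.0500·6.2275] = 18.0731
Node ud (S = 53.55): V_ud = 1/1.04·[0.9500·6.2275 + 0.0500·0.0000] = 5.6886
Node dd (S = 43.35): V_dd = 1/1.04·[0.9500·0.0000 + 0.0500·0.0000] = 0.0000
Node u (S = 63): V_u = 1/1.04·[0.9500·18.0731 + 0.0500·5.6886] = 16.7826
Node d (S = 51): V_d = 1/1.04·[0.9500·5.6886 + 0.0500·0.0000] = 5.1963
Node 0 (S = 60): V_0 = 1/1.04·[0.9500·16.7826 + 0.0500·5.1963] = 15.5800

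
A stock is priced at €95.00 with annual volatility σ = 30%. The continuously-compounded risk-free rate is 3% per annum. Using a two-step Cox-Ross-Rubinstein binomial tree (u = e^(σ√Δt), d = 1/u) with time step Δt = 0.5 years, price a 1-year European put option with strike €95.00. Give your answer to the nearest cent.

CRR parameters: u = e^(σ√Δt) = e^(0.3·√0.5) = 1.2363, d = 1/u = 0.8089
Per-period rate: rΔt = 0.03·0.5 = 0.015, so R = e^0.015 = 1.0151
Risk-neutral probability p = (e^0.015 − 0.8089)/(1.2363 − 0.8089) = 0.2063/0.4275 = 0.4825
Terminal stock prices: S_uu = 145.2, S_ud = 95, S_dd = 62.15
Terminal payoffs (K − S): max(-50.2, 0) = 0, max(0, 0) = 0, max(32.85, 0) = 32.85
Node u (S = 117.4): V_u = e^(−0.015)·[0.4825·0.0000 + 0.5175·0.0000] = 0.0000
Node d (S = 76.84): V_d = e^(−0.015)·[0.4825·0.0000 + 0.5175·32.8461] = 16.7441
Node 0 (S = 95): V_0 = e^(−0.015)·[0.4825·0.0000 + 0.5175·16.7441] = 8.5357

€8.54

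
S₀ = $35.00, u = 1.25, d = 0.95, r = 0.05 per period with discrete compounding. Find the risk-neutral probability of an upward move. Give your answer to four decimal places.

p = 0.3333

Risk-neutral probability p = (1 + 0.05 − 0.95)/(1.25 − 0.95) = 0.1000/0.3000 = 0.3333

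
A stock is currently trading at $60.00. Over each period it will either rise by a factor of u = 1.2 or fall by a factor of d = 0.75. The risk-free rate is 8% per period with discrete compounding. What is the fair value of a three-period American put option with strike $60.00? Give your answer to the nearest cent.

$4.71

Risk-neutral probability p = (1 + 0.08 − 0.75)/(1.2 − 0.75) = 0.3300/0.4500 = 0.7333
Terminal stock prices: S_uuu = 103.7, S_uud = 64.8, S_udd = 40.5, S_ddd = 25.31
Terminal payoffs (K − S): max(-43.68, 0) = 0, max(-4.8, 0) = 0, max(19.5, 0) = 19.5, max(34.69, 0) = 34.69
Node uu (S = 86.4): continuation = 1/1.08·[0.7333·0.0000 + 0.2667·0.0000] = 0.0000; exercise value = 0.0000 ≤ continuation, so V_uu = 0.0000
Node ud (S = 54): continuation = 1/1.08·[0.7333·0.0000 + 0.2667·19.5000] = 4.8148; exercise value = 6.0000 > continuation, so V_ud = 6.0000 (exercise)
Node dd (S = 33.75): continuation = 1/1.08·[0.7333·19.5000 + 0.2667·34.6875] = 21.8056; exercise value = 26.2500 > continuation, so V_dd = 26.2500 (exercise)
Node u (S = 72): continuation = 1/1.08·[0.7333·0.0000 + 0.2667·6.0000] = 1.4815; exercise value = 0.0000 ≤ continuation, so V_u = 1.4815
Node d (S = 45): continuation = 1/1.08·[0.7333·6.0000 + 0.2667·26.2500] = 10.5556; exercise value = 15.0000 > continuation, so V_d = 15.0000 (exercise)
Node 0 (S = 60): continuation = 1/1.08·[0.7333·1.4815 + 0.2667·15.0000] = 4.7096; exercise value = 0.0000 ≤ continuation, so V_0 = 4.7096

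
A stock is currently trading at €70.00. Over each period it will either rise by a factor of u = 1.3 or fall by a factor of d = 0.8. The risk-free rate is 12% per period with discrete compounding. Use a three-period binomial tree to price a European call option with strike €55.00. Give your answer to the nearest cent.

€31.49

Risk-neutral probability p = (1 + 0.12 − 0.8)/(1.3 − 0.8) = 0.3200/0.5000 = 0.6400
Terminal stock prices: S_uuu = 153.8, S_uud = 94.64, S_udd = 58.24, S_ddd = 35.84
Terminal payoffs (S − K): max(98.79, 0) = 98.79, max(39.64, 0) = 39.64, max(3.24, 0) = 3.24, max(-19.16, 0) = 0
Node uu (S = 118.3): V_uu = 1/1.12·[0.6400·98.7900 + 0.3600·39.6400] = 69.1929
Node ud (S = 72.8): V_ud = 1/1.12·[0.6400·39.6400 + 0.3600·3.2400] = 23.6929
Node dd (S = 44.8): V_dd = 1/1.12·[0.6400·3.2400 + 0.3600·0.0000] = 1.8514
Node u (S = 91): V_u = 1/1.12·[0.6400·69.1929 + 0.3600·23.6929] = 47.1543
Node d (S = 56): V_d = 1/1.12·[0.6400·23.6929 + 0.3600·1.8514] = 14.1339
Node 0 (S = 70): V_0 = 1/1.12·[0.6400·47.1543 + 0.3600·14.1339] = 31.4884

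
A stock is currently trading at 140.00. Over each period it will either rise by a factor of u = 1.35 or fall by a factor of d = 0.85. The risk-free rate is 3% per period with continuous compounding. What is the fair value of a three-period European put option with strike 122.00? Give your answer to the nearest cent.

8.59

Risk-neutral probability p = (e^0.03 − 0.85)/(1.35 − 0.85) = 0.1805/0.5000 = 0.3609
Terminal stock prices: S_uuu = 344.5, S_uud = 216.9, S_udd = 136.6, S_ddd = 85.98
Terminal payoffs (K − S): max(-222.5, 0) = 0, max(-94.88, 0) = 0, max(-14.55, 0) = 0, max(36.02, 0) = 36.02
Node uu (S = 255.2): V_uu = e^(−0.03)·[0.3609·0.0000 + 0.6391·0.0000] = 0.0000
Node ud (S = 160.7): V_ud = e^(−0.03)·[0.3609·0.0000 + 0.6391·0.0000] = 0.0000
Node dd (S = 101.1): V_dd = e^(−0.03)·[0.3609·0.0000 + 0.6391·36.0225] = 22.3413
Node u (S = 189): V_u = e^(−0.03)·[0.3609·0.0000 + 0.6391·0.0000] = 0.0000
Node d (S = 119): V_d = e^(−0.03)·[0.3609·0.0000 + 0.6391·22.3413] = 13.8561
Node 0 (S = 140): V_0 = e^(−0.03)·[0.3609·0.0000 + 0.6391·13.8561] = 8.5936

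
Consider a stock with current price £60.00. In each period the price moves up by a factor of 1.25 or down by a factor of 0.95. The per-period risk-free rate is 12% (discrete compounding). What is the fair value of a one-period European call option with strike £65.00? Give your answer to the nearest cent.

Risk-neutral probability p = (1 + 0.12 − 0.95)/(1.25 − 0.95) = 0.1700/0.3000 = 0.5667
Terminal stock prices: S_u = 75, S_d = 57
Terminal payoffs (S − K): max(10, 0) = 10, max(-8, 0) = 0
Node 0 (S = 60): V_0 = 1/1.12·[0.5667·10.0000 + 0.4333·0.0000] = 5.0595

£5.06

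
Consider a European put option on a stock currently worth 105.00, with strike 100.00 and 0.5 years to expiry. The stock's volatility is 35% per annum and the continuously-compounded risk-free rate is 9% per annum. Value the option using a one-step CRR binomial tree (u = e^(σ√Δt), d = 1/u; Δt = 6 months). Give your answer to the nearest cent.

CRR parameters: u = e^(σ√Δt) = e^(0.35·√0.5) = 1.2808, d = 1/u = 0.7808
Per-period rate: rΔt = 0.09·0.5 = 0.045, so R = e^0.045 = 1.0460
Risk-neutral probability p = (e^0.045 − 0.7808)/(1.2808 − 0.7808) = 0.2653/0.5000 = 0.5305
Terminal stock prices: S_u = 134.5, S_d = 81.98
Terminal payoffs (K − S): max(-34.48, 0) = 0, max(18.02, 0) = 18.02
Node 0 (S = 105): V_0 = e^(−0.045)·[0.5305·0.0000 + 0.4695·18.0202] = 8.0884

8.09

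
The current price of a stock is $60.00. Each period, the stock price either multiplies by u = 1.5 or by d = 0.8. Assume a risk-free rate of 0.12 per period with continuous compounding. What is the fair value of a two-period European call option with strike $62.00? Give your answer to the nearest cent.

$16.49

Risk-neutral probability p = (e^0.12 − 0.8)/(1.5 − 0.8) = 0.3275/0.7000 = 0.4679
Terminal stock prices: S_uu = 135, S_ud = 72, S_dd = 38.4
Terminal payoffs (S − K): max(73, 0) = 73, max(10, 0) = 10, max(-23.6, 0) = 0
Node u (S = 90): V_u = e^(−0.12)·[0.4679·73.0000 + 0.5321·10.0000] = 35.0109
Node d (S = 48): V_d = e^(−0.12)·[0.4679·10.0000 + 0.5321·0.0000] = 4.1495
Node 0 (S = 60): V_0 = e^(−0.12)·[0.4679·35.0109 + 0.5321·4.1495] = 16.4862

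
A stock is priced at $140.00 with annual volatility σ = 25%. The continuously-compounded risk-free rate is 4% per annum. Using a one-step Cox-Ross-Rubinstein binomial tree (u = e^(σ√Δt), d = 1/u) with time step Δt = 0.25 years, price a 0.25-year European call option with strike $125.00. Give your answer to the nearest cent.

$16.95

CRR parameters: u = e^(σ√Δt) = e^(0.25·√0.25) = 1.1331, d = 1/u = 0.8825
Per-period rate: rΔt = 0.04·0.25 = 0.01, so R = e^0.01 = 1.0101
Risk-neutral probability p = (e^0.01 − 0.8825)/(1.1331 − 0.8825) = 0.1276/0.2507 = 0.5089
Terminal stock prices: S_u = 158.6, S_d = 123.5
Terminal payoffs (S − K): max(33.64, 0) = 33.64, max(-1.45, 0) = 0
Node 0 (S = 140): V_0 = e^(−0.01)·[0.5089·33.6408 + 0.4911·0.0000] = 16.9490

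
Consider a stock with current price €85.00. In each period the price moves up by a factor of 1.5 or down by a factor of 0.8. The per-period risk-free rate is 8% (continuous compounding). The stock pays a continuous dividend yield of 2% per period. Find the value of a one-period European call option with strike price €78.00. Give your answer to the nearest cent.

Per-period risk-free factor R = e^0.08 = 1.0833; dividend-adjusted growth = e^(0.08−0.02) = 1.0618.
Risk-neutral probability p = (1.0618 − 0.8)/(1.5 − 0.8) = 0.2618/0.7000 = 0.3741
Terminal stock prices: S_u = 127.5, S_d = 68
Terminal payoffs (S − K): max(49.5, 0) = 49.5, max(-10, 0) = 0
Node 0 (S = 85): V_0 = e^(−0.08)·[0.3741·49.5000 + 0.6259·0.0000] = 17.0920

€17.09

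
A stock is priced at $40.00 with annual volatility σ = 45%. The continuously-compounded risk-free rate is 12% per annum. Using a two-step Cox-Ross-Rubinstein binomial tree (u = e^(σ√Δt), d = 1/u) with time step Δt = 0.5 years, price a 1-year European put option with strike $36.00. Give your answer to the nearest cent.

$3.07

CRR parameters: u = e^(σ√Δt) = e^(0.45·√0.5) = 1.3746, d = 1/u = 0.7275
Per-period rate: rΔt = 0.12·0.5 = 0.06, so R = e^0.06 = 1.0618
Risk-neutral probability p = (e^0.06 − 0.7275)/(1.3746 − 0.7275) = 0.3344/0.6472 = 0.5167
Terminal stock prices: S_uu = 75.59, S_ud = 40, S_dd = 21.17
Terminal payoffs (K − S): max(-39.59, 0) = 0, max(-4, 0) = 0, max(14.83, 0) = 14.83
Node u (S = 54.99): V_u = e^(−0.06)·[0.5167·0.0000 + 0.4833·0.0000] = 0.0000
Node d (S = 29.1): V_d = e^(−0.06)·[0.5167·0.0000 + 0.4833·14.8322] = 6.7515
Node 0 (S = 40): V_0 = e^(−0.06)·[0.5167·0.0000 + 0.4833·6.7515] = 3.0732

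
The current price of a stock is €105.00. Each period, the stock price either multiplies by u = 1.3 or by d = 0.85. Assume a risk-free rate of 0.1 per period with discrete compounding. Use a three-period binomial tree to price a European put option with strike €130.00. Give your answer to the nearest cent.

€12.08

Risk-neutral probability p = (1 + 0.1 − 0.85)/(1.3 − 0.85) = 0.2500/0.4500 = 0.5556
Terminal stock prices: S_uuu = 230.7, S_uud = 150.8, S_udd = 98.62, S_ddd = 64.48
Terminal payoffs (K − S): max(-100.7, 0) = 0, max(-20.83, 0) = 0, max(31.38, 0) = 31.38, max(65.52, 0) = 65.52
Node uu (S = 177.5): V_uu = 1/1.1·[0.5556·0.0000 + 0.4444·0.0000] = 0.0000
Node ud (S = 116): V_ud = 1/1.1·[0.5556·0.0000 + 0.4444·31.3788] = 12.6783
Node dd (S = 75.86): V_dd = 1/1.1·[0.5556·31.3788 + 0.4444·65.5169] = 42.3193
Node u (S = 136.5): V_u = 1/1.1·[0.5556·0.0000 + 0.4444·12.6783] = 5.1225
Node d (S = 89.25): V_d = 1/1.1·[0.5556·12.6783 + 0.4444·42.3193] = 23.5019
Node 0 (S = 105): V_0 = 1/1.1·[0.5556·5.1225 + 0.4444·23.5019] = 12.0829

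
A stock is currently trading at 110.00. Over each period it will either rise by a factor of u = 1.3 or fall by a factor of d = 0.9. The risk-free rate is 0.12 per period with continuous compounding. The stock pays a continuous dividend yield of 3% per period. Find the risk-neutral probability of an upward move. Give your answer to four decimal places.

Per-period risk-free factor R = e^0.12 = 1.1275; dividend-adjusted growth = e^(0.12−0.03) = 1.0942.
Risk-neutral probability p = (1.0942 − 0.9)/(1.3 − 0.9) = 0.1942/0.4000 = 0.4854

p = 0.4854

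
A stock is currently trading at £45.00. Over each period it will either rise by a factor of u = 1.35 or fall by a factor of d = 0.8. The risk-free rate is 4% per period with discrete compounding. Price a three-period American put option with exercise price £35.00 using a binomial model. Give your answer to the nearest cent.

Risk-neutral probability p = (1 + 0.04 − 0.8)/(1.35 − 0.8) = 0.2400/0.5500 = 0.4364
Terminal stock prices: S_uuu = 110.7, S_uud = 65.61, S_udd = 38.88, S_ddd = 23.04
Terminal payoffs (K − S): max(-75.72, 0) = 0, max(-30.61, 0) = 0, max(-3.88, 0) = 0, max(11.96, 0) = 11.96
Node uu (S = 82.01): continuation = 1/1.04·[0.4364·0.0000 + 0.5636·0.0000] = 0.0000; exercise value = 0.0000 ≤ continuation, so V_uu = 0.0000
Node ud (S = 48.6): continuation = 1/1.04·[0.4364·0.0000 + 0.5636·0.0000] = 0.0000; exercise value = 0.0000 ≤ continuation, so V_ud = 0.0000
Node dd (S = 28.8): continuation = 1/1.04·[0.4364·0.0000 + 0.5636·11.9600] = 6.4818; exercise value = 6.2000 ≤ continuation, so V_dd = 6.4818
Node u (S = 60.75): continuation = 1/1.04·[0.4364·0.0000 + 0.5636·0.0000] = 0.0000; exercise value = 0.0000 ≤ continuation, so V_u = 0.0000
Node d (S = 36): continuation = 1/1.04·[0.4364·0.0000 + 0.5636·6.4818] = 3.5129; exercise value = 0.0000 ≤ continuation, so V_d = 3.5129
Node 0 (S = 45): continuation = 1/1.04·[0.4364·0.0000 + 0.5636·3.5129] = 1.9038; exercise value = 0.0000 ≤ continuation, so V_0 = 1.9038

£1.90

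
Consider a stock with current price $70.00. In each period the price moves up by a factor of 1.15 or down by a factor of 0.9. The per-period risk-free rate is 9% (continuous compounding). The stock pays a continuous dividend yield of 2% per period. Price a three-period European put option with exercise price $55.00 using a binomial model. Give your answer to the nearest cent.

Per-period risk-free factor R = e^0.09 = 1.0942; dividend-adjusted growth = e^(0.09−0.02) = 1.0725.
Risk-neutral probability p = (1.0725 − 0.9)/(1.15 − 0.9) = 0.1725/0.2500 = 0.6900
Terminal stock prices: S_uuu = 106.5, S_uud = 83.32, S_udd = 65.2, S_ddd = 51.03
Terminal payoffs (K − S): max(-51.46, 0) = 0, max(-28.32, 0) = 0, max(-10.2, 0) = 0, max(3.97, 0) = 3.97
Node uu (S = 92.57): V_uu = e^(−0.09)·[0.6900·0.0000 + 0.3100·0.0000] = 0.0000
Node ud (S = 72.45): V_ud = e^(−0.09)·[0.6900·0.0000 + 0.3100·0.0000] = 0.0000
Node dd (S = 56.7): V_dd = e^(−0.09)·[0.6900·0.0000 + 0.3100·3.9700] = 1.1247
Node u (S = 80.5): V_u = e^(−0.09)·[0.6900·0.0000 + 0.3100·0.0000] = 0.0000
Node d (S = 63): V_d = e^(−0.09)·[0.6900·0.0000 + 0.3100·1.1247] = 0.3186
Node 0 (S = 70): V_0 = e^(−0.09)·[0.6900·0.0000 + 0.3100·0.3186] = 0.0903

$0.09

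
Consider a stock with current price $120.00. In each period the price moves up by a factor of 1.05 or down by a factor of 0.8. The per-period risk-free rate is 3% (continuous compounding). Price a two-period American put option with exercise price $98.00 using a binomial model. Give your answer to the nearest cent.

Risk-neutral probability p = (e^0.03 − 0.8)/(1.05 − 0.8) = 0.2305/0.2500 = 0.9218
Terminal stock prices: S_uu = 132.3, S_ud = 100.8, S_dd = 76.8
Terminal payoffs (K − S): max(-34.3, 0) = 0, max(-2.8, 0) = 0, max(21.2, 0) = 21.2
Node u (S = 126): continuation = e^(−0.03)·[0.9218·0.0000 + 0.0782·0.0000] = 0.0000; exercise value = 0.0000 ≤ continuation, so V_u = 0.0000
Node d (S = 96): continuation = e^(−0.03)·[0.9218·0.0000 + 0.0782·21.2000] = 1.6085; exercise value = 2.0000 > continuation, so V_d = 2.0000 (exercise)
Node 0 (S = 120): continuation = e^(−0.03)·[0.9218·0.0000 + 0.0782·2.0000] = 0.1517; exercise value = 0.0000 ≤ continuation, so V_0 = 0.1517

$0.15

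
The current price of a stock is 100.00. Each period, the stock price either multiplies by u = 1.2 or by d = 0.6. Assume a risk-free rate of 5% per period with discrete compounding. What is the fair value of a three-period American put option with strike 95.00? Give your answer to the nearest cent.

13.29

Risk-neutral probability p = (1 + 0.05 − 0.6)/(1.2 − 0.6) = 0.4500/0.6000 = 0.7500
Terminal stock prices: S_uuu = 172.8, S_uud = 86.4, S_udd = 43.2, S_ddd = 21.6
Terminal payoffs (K − S): max(-77.8, 0) = 0, max(8.6, 0) = 8.6, max(51.8, 0) = 51.8, max(73.4, 0) = 73.4
Node uu (S = 144): continuation = 1/1.05·[0.7500·0.0000 + 0.2500·8.6000] = 2.0476; exercise value = 0.0000 ≤ continuation, so V_uu = 2.0476
Node ud (S = 72): continuation = 1/1.05·[0.7500·8.6000 + 0.2500·51.8000] = 18.4762; exercise value = 23.0000 > continuation, so V_ud = 23.0000 (exercise)
Node dd (S = 36): continuation = 1/1.05·[0.7500·51.8000 + 0.2500·73.4000] = 54.4762; exercise value = 59.0000 > continuation, so V_dd = 59.0000 (exercise)
Node u (S = 120): continuation = 1/1.05·[0.7500·2.0476 + 0.2500·23.0000] = 6.9388; exercise value = 0.0000 ≤ continuation, so V_u = 6.9388
Node d (S = 60): continuation = 1/1.05·[0.7500·23.0000 + 0.2500·59.0000] = 30.4762; exercise value = 35.0000 > continuation, so V_d = 35.0000 (exercise)
Node 0 (S = 100): continuation = 1/1.05·[0.7500·6.9388 + 0.2500·35.0000] = 13.2896; exercise value = 0.0000 ≤ continuation, so V_0 = 13.2896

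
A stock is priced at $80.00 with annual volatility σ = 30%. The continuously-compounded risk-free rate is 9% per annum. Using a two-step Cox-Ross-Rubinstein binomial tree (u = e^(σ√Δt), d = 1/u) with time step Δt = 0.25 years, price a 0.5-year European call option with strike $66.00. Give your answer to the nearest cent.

CRR parameters: u = e^(σ√Δt) = e^(0.3·√0.25) = 1.1618, d = 1/u = 0.8607
Per-period rate: rΔt = 0.09·0.25 = 0.0225, so R = e^0.0225 = 1.0228
Risk-neutral probability p = (e^0.0225 − 0.8607)/(1.1618 − 0.8607) = 0.1620/0.3011 = 0.5381
Terminal stock prices: S_uu = 108, S_ud = 80, S_dd = 59.27
Terminal payoffs (S − K): max(41.99, 0) = 41.99, max(14, 0) = 14, max(-6.735, 0) = 0
Node u (S = 92.95): V_u = e^(−0.0225)·[0.5381·41.9887 + 0.4619·14.0000] = 28.4152
Node d (S = 68.86): V_d = e^(−0.0225)·[0.5381·14.0000 + 0.4619·0.0000] = 7.3663
Node 0 (S = 80): V_0 = e^(−0.0225)·[0.5381·28.4152 + 0.4619·7.3663] = 18.2776

$18.28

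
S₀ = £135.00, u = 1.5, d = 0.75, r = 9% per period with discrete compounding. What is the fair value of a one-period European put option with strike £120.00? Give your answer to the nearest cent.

£9.40

Risk-neutral probability p = (1 + 0.09 − 0.75)/(1.5 − 0.75) = 0.3400/0.7500 = 0.4533
Terminal stock prices: S_u = 202.5, S_d = 101.2
Terminal payoffs (K − S): max(-82.5, 0) = 0, max(18.75, 0) = 18.75
Node 0 (S = 135): V_0 = 1/1.09·[0.4533·0.0000 + 0.5467·18.7500] = 9.4037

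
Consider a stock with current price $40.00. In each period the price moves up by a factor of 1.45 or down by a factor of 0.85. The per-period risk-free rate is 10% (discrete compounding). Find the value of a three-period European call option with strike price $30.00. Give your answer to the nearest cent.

Risk-neutral probability p = (1 + 0.1 − 0.85)/(1.45 − 0.85) = 0.2500/0.6000 = 0.4167
Terminal stock prices: S_uuu = 121.9, S_uud = 71.48, S_udd = 41.9, S_ddd = 24.56
Terminal payoffs (S − K): max(91.94, 0) = 91.94, max(41.48, 0) = 41.48, max(11.9, 0) = 11.9, max(-5.435, 0) = 0
Node uu (S = 84.1): V_uu = 1/1.1·[0.4167·91.9450 + 0.5833·41.4850] = 56.8273
Node ud (S = 49.3): V_ud = 1/1.1·[0.4167·41.4850 + 0.5833·11.9050] = 22.0273
Node dd (S = 28.9): V_dd = 1/1.1·[0.4167·11.9050 + 0.5833·0.0000] = 4.5095
Node u (S = 58): V_u = 1/1.1·[0.4167·56.8273 + 0.5833·22.0273] = 33.2066
Node d (S = 34): V_d = 1/1.1·[0.4167·22.0273 + 0.5833·4.5095] = 10.7350
Node 0 (S = 40): V_0 = 1/1.1·[0.4167·33.2066 + 0.5833·10.7350] = 18.2711

$18.27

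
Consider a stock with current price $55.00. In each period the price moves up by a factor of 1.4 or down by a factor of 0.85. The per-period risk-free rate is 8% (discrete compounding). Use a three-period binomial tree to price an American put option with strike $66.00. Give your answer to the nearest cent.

$11.54

Risk-neutral probability p = (1 + 0.08 − 0.85)/(1.4 − 0.85) = 0.2300/0.5500 = 0.4182
Terminal stock prices: S_uuu = 150.9, S_uud = 91.63, S_udd = 55.63, S_ddd = 33.78
Terminal payoffs (K − S): max(-84.92, 0) = 0, max(-25.63, 0) = 0, max(10.37, 0) = 10.37, max(32.22, 0) = 32.22
Node uu (S = 107.8): continuation = 1/1.08·[0.4182·0.0000 + 0.5818·0.0000] = 0.0000; exercise value = 0.0000 ≤ continuation, so V_uu = 0.0000
Node ud (S = 65.45): continuation = 1/1.08·[0.4182·0.0000 + 0.5818·10.3675] = 5.5852; exercise value = 0.5500 ≤ continuation, so V_ud = 5.5852
Node dd (S = 39.74): continuation = 1/1.08·[0.4182·10.3675 + 0.5818·32.2231] = 21.3736; exercise value = 26.2625 > continuation, so V_dd = 26.2625 (exercise)
Node u (S = 77): continuation = 1/1.08·[0.4182·0.0000 + 0.5818·5.5852] = 3.0089; exercise value = 0.0000 ≤ continuation, so V_u = 3.0089
Node d (S = 46.75): continuation = 1/1.08·[0.4182·5.5852 + 0.5818·26.2625] = 16.3108; exercise value = 19.2500 > continuation, so V_d = 19.2500 (exercise)
Node 0 (S = 55): continuation = 1/1.08·[0.4182·3.0089 + 0.5818·19.2500] = 11.5354; exercise value = 11.0000 ≤ continuation, so V_0 = 11.5354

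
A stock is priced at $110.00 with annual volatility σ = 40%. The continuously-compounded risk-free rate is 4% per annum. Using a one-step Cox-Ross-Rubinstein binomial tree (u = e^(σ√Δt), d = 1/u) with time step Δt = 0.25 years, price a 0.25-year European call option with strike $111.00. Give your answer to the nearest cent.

$10.99

CRR parameters: u = e^(σ√Δt) = e^(0.4·√0.25) = 1.2214, d = 1/u = 0.8187
Per-period rate: rΔt = 0.04·0.25 = 0.01, so R = e^0.01 = 1.0101
Risk-neutral probability p = (e^0.01 − 0.8187)/(1.2214 − 0.8187) = 0.1913/0.4027 = 0.4751
Terminal stock prices: S_u = 134.4, S_d = 90.06
Terminal payoffs (S − K): max(23.35, 0) = 23.35, max(-20.94, 0) = 0
Node 0 (S = 110): V_0 = e^(−0.01)·[0.4751·23.3543 + 0.5249·0.0000] = 10.9858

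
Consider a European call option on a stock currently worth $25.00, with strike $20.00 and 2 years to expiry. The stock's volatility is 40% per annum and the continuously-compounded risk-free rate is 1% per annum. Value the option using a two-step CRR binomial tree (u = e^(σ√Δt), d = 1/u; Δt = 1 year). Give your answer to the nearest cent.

$8.35

CRR parameters: u = e^(σ√Δt) = e^(0.4·√1) = 1.4918, d = 1/u = 0.6703
Per-period rate: rΔt = 0.01·1 = 0.01, so R = e^0.01 = 1.0101
Risk-neutral probability p = (e^0.01 − 0.6703)/(1.4918 − 0.6703) = 0.3397/0.8215 = 0.4135
Terminal stock prices: S_uu = 55.64, S_ud = 25, S_dd = 11.23
Terminal payoffs (S − K): max(35.64, 0) = 35.64, max(5, 0) = 5, max(-8.767, 0) = 0
Node u (S = 37.3): V_u = e^(−0.01)·[0.4135·35.6385 + 0.5865·5.0000] = 17.4946
Node d (S = 16.76): V_d = e^(−0.01)·[0.4135·5.0000 + 0.5865·0.0000] = 2.0472
Node 0 (S = 25): V_0 = e^(−0.01)·[0.4135·17.4946 + 0.5865·2.0472] = 8.3515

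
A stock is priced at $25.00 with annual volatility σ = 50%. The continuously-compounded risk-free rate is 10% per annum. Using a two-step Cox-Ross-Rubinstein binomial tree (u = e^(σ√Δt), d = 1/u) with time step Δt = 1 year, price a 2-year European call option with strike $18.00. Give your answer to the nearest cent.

$12.22

CRR parameters: u = e^(σ√Δt) = e^(0.5·√1) = 1.6487, d = 1/u = 0.6065
Per-period rate: rΔt = 0.1·1 = 0.1, so R = e^0.1 = 1.1052
Risk-neutral probability p = (e^0.1 − 0.6065)/(1.6487 − 0.6065) = 0.4986/1.0422 = 0.4785
Terminal stock prices: S_uu = 67.96, S_ud = 25, S_dd = 9.197
Terminal payoffs (S − K): max(49.96, 0) = 49.96, max(7, 0) = 7, max(-8.803, 0) = 0
Node u (S = 41.22): V_u = e^(−0.1)·[0.4785·49.9570 + 0.5215·7.0000] = 24.9310
Node d (S = 15.16): V_d = e^(−0.1)·[0.4785·7.0000 + 0.5215·0.0000] = 3.0305
Node 0 (S = 25): V_0 = e^(−0.1)·[0.4785·24.9310 + 0.5215·3.0305] = 12.2233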